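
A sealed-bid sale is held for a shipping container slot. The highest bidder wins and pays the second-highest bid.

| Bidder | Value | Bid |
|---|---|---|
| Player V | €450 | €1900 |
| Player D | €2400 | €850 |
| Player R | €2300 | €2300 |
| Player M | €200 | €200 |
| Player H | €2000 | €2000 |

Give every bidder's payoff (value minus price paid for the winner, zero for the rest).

Bids in descending order: Player R €2300 > Player H €2000 > Player V €1900 > Player D €850 > Player M €200.
Player R has the top bid and wins; the price is the second-highest bid, €2000.
Player R's payoff = €2300 − €2000 = €300. All other bidders lose, so their payoff is 0.

Payoffs: Player V €0, Player D €0, Player R €300, Player M €0, Player H €0.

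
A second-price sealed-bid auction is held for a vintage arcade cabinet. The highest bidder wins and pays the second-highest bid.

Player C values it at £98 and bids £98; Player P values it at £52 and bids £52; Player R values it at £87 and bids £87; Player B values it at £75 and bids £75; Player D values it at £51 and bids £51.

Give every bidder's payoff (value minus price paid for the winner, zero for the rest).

Sorted high to low: Player C £98; Player R £87; Player B £75; Player P £52; Player D £51.
Player C has the top bid and wins; the price is the second-highest bid, £87.
Player C's payoff = £98 − £87 = £11. All other bidders lose, so their payoff is 0.

Player C £11, Player P £0, Player R £0, Player B £0, Player D £0.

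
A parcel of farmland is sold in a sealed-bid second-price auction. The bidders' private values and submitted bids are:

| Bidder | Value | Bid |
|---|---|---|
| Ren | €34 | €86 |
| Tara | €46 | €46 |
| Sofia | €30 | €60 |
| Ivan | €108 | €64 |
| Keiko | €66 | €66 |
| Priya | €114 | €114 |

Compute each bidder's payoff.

Payoffs: Ren €0, Tara €0, Sofia €0, Ivan €0, Keiko €0, Priya €28.

Bids in descending order: Priya €114, then Ren €86, then Keiko €66, then Ivan €64, then Sofia €60, then Tara €46.
Priya has the top bid and wins; the price is the second-highest bid, €86.
Priya's payoff = €114 − €86 = €28. All other bidders lose, so their payoff is 0.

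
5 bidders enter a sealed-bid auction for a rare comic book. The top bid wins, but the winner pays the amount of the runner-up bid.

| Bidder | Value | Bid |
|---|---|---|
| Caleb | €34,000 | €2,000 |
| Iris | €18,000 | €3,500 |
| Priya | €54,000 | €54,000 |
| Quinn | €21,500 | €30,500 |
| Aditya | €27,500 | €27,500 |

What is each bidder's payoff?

Payoffs: Caleb €0, Iris €0, Priya €23,500, Quinn €0, Aditya €0.

Sorted high to low: Priya €54,000; Quinn €30,500; Aditya €27,500; Iris €3,500; Caleb €2,000.
Priya has the top bid and wins; the price is the second-highest bid, €30,500.
Priya's payoff = €54,000 − €30,500 = €23,500. All other bidders lose, so their payoff is 0.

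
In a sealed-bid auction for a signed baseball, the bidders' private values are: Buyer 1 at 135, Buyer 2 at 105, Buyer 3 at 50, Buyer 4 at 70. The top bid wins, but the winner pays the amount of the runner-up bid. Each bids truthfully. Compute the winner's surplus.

Winner's surplus: 30.

Ranking the bids: Buyer 1 135; Buyer 2 105; Buyer 4 70; Buyer 3 50.
Buyer 1 wins with the top bid and pays the second-highest, 105.
Surplus = 135 − 105 = 30.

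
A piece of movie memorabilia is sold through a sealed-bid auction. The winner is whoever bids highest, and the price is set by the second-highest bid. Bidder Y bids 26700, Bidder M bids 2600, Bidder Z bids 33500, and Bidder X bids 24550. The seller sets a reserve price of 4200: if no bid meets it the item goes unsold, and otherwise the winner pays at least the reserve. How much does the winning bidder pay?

Bids in descending order: Bidder Z 33500 > Bidder Y 26700 > Bidder X 24550 > Bidder M 2600.
Bidder Z has the highest bid, so Bidder Z wins.
The second-highest bid is 26700, which exceeds the reserve, so that sets the price.

26700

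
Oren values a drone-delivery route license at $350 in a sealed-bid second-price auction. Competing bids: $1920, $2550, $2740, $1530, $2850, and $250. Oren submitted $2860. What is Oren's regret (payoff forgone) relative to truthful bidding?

The highest competing bid is $2850.
Bidding truthfully at $350: the top bid is $2850 (a rival), so Oren loses. Payoff = $0.
Bidding $2860: Oren has the top bid, wins, and pays the second-highest bid $2850. Payoff = $350 − $2850 = -$2500.
Regret = truthful payoff − actual payoff = $0 − -$2500 = $2500.

Payoff forgone: $2500.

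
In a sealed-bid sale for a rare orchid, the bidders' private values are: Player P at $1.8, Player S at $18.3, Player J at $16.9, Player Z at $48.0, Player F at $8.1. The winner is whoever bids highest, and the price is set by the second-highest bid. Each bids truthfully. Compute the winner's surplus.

Bids in descending order: Player Z $48.0 > Player S $18.3 > Player J $16.9 > Player F $8.1 > Player P $1.8.
Player Z wins with the top bid and pays the second-highest, $18.3.
Surplus = $48.0 − $18.3 = $29.7.

Surplus = $29.7.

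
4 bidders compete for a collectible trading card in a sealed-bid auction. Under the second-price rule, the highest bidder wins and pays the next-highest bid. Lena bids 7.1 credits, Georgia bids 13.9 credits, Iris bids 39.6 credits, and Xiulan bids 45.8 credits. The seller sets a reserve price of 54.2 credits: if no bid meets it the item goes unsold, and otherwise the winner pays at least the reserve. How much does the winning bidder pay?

Sorted high to low: Xiulan 45.8 credits; Iris 39.6 credits; Georgia 13.9 credits; Lena 7.1 credits.
The top bid 45.8 credits is below the reserve 54.2 credits, so the item goes unsold and nothing is paid.

unsold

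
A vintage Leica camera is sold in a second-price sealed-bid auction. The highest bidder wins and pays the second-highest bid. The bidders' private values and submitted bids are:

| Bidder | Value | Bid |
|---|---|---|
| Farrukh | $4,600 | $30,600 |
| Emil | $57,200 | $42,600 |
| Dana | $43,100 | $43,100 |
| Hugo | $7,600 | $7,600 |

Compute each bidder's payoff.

Farrukh $0, Emil $0, Dana $500, Hugo $0.

Ranking the bids: Dana $43,100, then Emil $42,600, then Farrukh $30,600, then Hugo $7,600.
Dana has the top bid and wins; the price is the second-highest bid, $42,600.
Dana's payoff = $43,100 − $42,600 = $500. All other bidders lose, so their payoff is 0.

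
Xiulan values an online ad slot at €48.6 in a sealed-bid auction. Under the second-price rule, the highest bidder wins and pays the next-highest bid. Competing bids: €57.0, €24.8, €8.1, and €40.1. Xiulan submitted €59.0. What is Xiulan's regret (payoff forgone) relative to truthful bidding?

€8.4

The highest competing bid is €57.0.
Bidding truthfully at €48.6: the top bid is €57.0 (a rival), so Xiulan loses. Payoff = €0.0.
Bidding €59.0: Xiulan has the top bid, wins, and pays the second-highest bid €57.0. Payoff = €48.6 − €57.0 = -€8.4.
Regret = truthful payoff − actual payoff = €0.0 − -€8.4 = €8.4.
Deviating from a truthful bid can only lose payoff in a second-price auction — never gain.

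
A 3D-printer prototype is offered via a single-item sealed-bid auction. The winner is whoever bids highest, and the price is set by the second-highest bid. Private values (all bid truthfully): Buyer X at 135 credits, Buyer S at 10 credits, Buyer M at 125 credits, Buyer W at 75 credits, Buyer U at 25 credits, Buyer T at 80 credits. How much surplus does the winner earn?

10 credits

Ranking the bids: Buyer X 135 credits > Buyer M 125 credits > Buyer T 80 credits > Buyer W 75 credits > Buyer U 25 credits > Buyer S 10 credits.
Buyer X wins with the top bid and pays the second-highest, 125 credits.
Surplus = 135 credits − 125 credits = 10 credits.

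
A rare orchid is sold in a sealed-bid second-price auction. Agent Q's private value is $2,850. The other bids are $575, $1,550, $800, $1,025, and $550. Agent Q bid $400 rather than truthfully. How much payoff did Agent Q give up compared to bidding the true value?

The highest competing bid is $1,550.
Bidding truthfully at $2,850: Agent Q has the top bid, wins, and pays the second-highest bid $1,550. Payoff = $2,850 − $1,550 = $1,300.
Bidding $400: the top bid is $1,550 (a rival), so Agent Q loses. Payoff = $0.
Regret = truthful payoff − actual payoff = $1,300 − $0 = $1,300.

Regret: $1,300.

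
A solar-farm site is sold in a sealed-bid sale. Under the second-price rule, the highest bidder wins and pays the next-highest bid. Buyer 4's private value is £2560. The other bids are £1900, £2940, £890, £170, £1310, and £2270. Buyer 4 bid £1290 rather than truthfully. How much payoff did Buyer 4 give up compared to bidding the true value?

Payoff forgone: £0.

The highest competing bid is £2940.
Bidding truthfully at £2560: the top bid is £2940 (a rival), so Buyer 4 loses. Payoff = £0.
Bidding £1290: the top bid is £2940 (a rival), so Buyer 4 loses. Payoff = £0.
Regret = truthful payoff − actual payoff = £0 − £0 = £0.
The bid only affects whether you win, not the price — here both bids land on the same side of the top rival bid, so the deviation is payoff-neutral.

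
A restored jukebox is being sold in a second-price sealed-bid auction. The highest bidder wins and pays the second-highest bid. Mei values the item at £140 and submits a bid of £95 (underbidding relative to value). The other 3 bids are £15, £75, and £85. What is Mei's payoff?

Mei's payoff: £55.

Highest competing bid: £85.
Mei's bid £95 is the highest overall, so Mei wins and pays the second-highest bid, £85.
Payoff = value − price = £140 − £85 = £55.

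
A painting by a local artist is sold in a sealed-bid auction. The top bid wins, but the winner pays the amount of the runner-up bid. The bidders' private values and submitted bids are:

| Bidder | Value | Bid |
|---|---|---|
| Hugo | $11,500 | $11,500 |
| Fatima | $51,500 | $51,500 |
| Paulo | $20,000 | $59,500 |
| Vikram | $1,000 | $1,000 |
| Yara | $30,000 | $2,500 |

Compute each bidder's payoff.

Hugo $0, Fatima $0, Paulo -$31,500, Vikram $0, Yara $0.

Ranking the bids: Paulo $59,500; Fatima $51,500; Hugo $11,500; Yara $2,500; Vikram $1,000.
Paulo has the top bid and wins; the price is the second-highest bid, $51,500.
Paulo's payoff = $20,000 − $51,500 = -$31,500. All other bidders lose, so their payoff is 0.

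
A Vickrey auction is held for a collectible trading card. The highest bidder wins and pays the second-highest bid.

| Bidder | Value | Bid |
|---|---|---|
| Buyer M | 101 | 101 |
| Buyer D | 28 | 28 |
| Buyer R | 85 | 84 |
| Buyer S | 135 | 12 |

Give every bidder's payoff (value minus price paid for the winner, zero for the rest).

Payoffs: Buyer M 17, Buyer D 0, Buyer R 0, Buyer S 0.

Bids in descending order: Buyer M 101 > Buyer R 84 > Buyer D 28 > Buyer S 12.
Buyer M has the top bid and wins; the price is the second-highest bid, 84.
Buyer M's payoff = 101 − 84 = 17. All other bidders lose, so their payoff is 0.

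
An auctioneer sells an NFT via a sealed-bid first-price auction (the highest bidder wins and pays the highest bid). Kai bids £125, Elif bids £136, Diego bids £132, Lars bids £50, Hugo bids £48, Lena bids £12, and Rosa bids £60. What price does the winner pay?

Price paid: £136.

Sorted high to low: Elif £136; Diego £132; Kai £125; Rosa £60; Lars £50; Hugo £48; Lena £12.
Elif is the highest bidder, so Elif wins.
Under the first-price rule, the price is the highest bid: £136.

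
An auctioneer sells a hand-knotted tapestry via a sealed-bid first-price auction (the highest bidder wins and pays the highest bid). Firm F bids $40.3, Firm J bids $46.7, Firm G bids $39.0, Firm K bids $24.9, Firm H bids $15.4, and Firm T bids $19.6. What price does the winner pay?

$46.7

Ordered from highest: Firm J $46.7; Firm F $40.3; Firm G $39.0; Firm K $24.9; Firm T $19.6; Firm H $15.4.
Firm J is the highest bidder, so Firm J wins.
Under the first-price rule, the price is the highest bid: $46.7.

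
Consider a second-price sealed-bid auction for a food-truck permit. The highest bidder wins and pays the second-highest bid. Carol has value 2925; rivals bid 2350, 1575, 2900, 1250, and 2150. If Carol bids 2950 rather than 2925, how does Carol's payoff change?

Change in payoff: 0.

The highest competing bid is 2900.
Bidding truthfully at 2925: Carol has the top bid, wins, and pays the second-highest bid 2900. Payoff = 2925 − 2900 = 25.
Bidding 2950: Carol has the top bid, wins, and pays the second-highest bid 2900. Payoff = 2925 − 2900 = 25.
Change = 25 − 25 = 0.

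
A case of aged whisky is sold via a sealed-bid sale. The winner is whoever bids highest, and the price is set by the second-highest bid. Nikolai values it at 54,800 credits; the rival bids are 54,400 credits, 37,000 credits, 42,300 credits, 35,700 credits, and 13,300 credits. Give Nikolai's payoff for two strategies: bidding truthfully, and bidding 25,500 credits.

The highest competing bid is 54,400 credits.
Bidding truthfully at 54,800 credits: Nikolai has the top bid, wins, and pays the second-highest bid 54,400 credits. Payoff = 54,800 credits − 54,400 credits = 400 credits.
Bidding 25,500 credits: the top bid is 54,400 credits (a rival), so Nikolai loses. Payoff = 0 credits.

Truthful: 400 credits; alternative: 0 credits.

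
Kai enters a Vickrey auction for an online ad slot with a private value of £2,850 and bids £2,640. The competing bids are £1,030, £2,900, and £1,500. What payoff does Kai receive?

Kai's payoff: £0.

Highest competing bid: £2,900.
Kai's bid £2,640 is not the highest, so Kai loses, pays nothing, and earns zero payoff.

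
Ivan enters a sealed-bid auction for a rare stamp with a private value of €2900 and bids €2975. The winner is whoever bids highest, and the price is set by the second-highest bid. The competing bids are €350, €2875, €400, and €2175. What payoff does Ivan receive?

Highest competing bid: €2875.
Ivan's bid €2975 is the highest overall, so Ivan wins and pays the second-highest bid, €2875.
Payoff = value − price = €2900 − €2875 = €25.

€25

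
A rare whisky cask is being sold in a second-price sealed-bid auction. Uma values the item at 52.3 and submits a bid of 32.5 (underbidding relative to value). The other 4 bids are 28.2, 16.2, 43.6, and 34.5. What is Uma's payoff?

Uma's payoff: 0.0.

Highest competing bid: 43.6.
Uma's bid 32.5 is not the highest, so Uma loses, pays nothing, and earns zero payoff.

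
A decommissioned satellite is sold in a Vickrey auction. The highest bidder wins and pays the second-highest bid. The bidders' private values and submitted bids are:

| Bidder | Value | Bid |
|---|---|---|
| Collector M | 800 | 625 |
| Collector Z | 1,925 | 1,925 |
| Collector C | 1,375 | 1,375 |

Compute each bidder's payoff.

Collector M 0, Collector Z 550, Collector C 0.

Ranking the bids: Collector Z 1,925 > Collector C 1,375 > Collector M 625.
Collector Z has the top bid and wins; the price is the second-highest bid, 1,375.
Collector Z's payoff = 1,925 − 1,375 = 550. All other bidders lose, so their payoff is 0.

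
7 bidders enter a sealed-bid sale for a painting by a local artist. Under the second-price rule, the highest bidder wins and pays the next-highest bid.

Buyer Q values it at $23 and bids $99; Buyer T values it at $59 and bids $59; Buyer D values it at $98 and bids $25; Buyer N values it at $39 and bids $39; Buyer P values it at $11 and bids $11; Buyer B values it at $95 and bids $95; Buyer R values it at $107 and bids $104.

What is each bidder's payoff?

Ordered from highest: Buyer R $104; Buyer Q $99; Buyer B $95; Buyer T $59; Buyer N $39; Buyer D $25; Buyer P $11.
Buyer R has the top bid and wins; the price is the second-highest bid, $99.
Buyer R's payoff = $107 − $99 = $8. All other bidders lose, so their payoff is 0.

Buyer Q $0, Buyer T $0, Buyer D $0, Buyer N $0, Buyer P $0, Buyer B $0, Buyer R $8.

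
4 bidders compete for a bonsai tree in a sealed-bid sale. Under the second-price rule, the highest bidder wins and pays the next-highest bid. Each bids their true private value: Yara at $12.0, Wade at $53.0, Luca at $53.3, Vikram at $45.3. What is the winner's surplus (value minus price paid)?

$0.3

Ordered from highest: Luca $53.3; Wade $53.0; Vikram $45.3; Yara $12.0.
Luca wins with the top bid and pays the second-highest, $53.0.
Surplus = $53.3 − $53.0 = $0.3.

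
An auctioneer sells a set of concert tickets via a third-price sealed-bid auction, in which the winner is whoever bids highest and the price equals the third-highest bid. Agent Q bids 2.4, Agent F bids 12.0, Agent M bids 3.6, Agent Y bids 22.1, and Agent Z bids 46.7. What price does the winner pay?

12.0

Ordered from highest: Agent Z 46.7; Agent Y 22.1; Agent F 12.0; Agent M 3.6; Agent Q 2.4.
Agent Z is the highest bidder, so Agent Z wins.
Under the third-price rule, the price is the third-highest bid: 12.0.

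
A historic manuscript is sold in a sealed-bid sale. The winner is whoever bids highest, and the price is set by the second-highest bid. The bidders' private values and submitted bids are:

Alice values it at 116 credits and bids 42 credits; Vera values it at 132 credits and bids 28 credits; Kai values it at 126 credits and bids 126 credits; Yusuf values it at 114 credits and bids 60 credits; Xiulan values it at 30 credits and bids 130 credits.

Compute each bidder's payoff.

Bids in descending order: Xiulan 130 credits, then Kai 126 credits, then Yusuf 60 credits, then Alice 42 credits, then Vera 28 credits.
Xiulan has the top bid and wins; the price is the second-highest bid, 126 credits.
Xiulan's payoff = 30 credits − 126 credits = -96 credits. All other bidders lose, so their payoff is 0.

Payoffs: Alice 0 credits, Vera 0 credits, Kai 0 credits, Yusuf 0 credits, Xiulan -96 credits.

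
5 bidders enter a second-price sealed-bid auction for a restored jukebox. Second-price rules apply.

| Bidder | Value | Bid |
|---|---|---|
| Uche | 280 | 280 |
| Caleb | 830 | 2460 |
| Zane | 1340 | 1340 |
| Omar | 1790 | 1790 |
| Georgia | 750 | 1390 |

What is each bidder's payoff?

Uche 0, Caleb -960, Zane 0, Omar 0, Georgia 0.

Bids in descending order: Caleb 2460, then Omar 1790, then Georgia 1390, then Zane 1340, then Uche 280.
Caleb has the top bid and wins; the price is the second-highest bid, 1790.
Caleb's payoff = 830 − 1790 = -960. All other bidders lose, so their payoff is 0.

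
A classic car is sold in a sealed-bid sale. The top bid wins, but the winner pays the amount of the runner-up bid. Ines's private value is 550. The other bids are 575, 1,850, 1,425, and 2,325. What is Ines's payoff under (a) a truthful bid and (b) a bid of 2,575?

Truthful: 0; alternative: -1,775.

The highest competing bid is 2,325.
Bidding truthfully at 550: the top bid is 2,325 (a rival), so Ines loses. Payoff = 0.
Bidding 2,575: Ines has the top bid, wins, and pays the second-highest bid 2,325. Payoff = 550 − 2,325 = -1,775.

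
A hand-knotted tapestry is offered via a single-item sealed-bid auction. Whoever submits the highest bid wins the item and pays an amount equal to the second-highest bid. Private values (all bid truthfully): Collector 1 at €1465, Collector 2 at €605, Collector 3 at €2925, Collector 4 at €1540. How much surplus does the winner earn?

€1385

Sorted high to low: Collector 3 €2925 > Collector 4 €1540 > Collector 1 €1465 > Collector 2 €605.
Collector 3 wins with the top bid and pays the second-highest, €1540.
Surplus = €2925 − €1540 = €1385.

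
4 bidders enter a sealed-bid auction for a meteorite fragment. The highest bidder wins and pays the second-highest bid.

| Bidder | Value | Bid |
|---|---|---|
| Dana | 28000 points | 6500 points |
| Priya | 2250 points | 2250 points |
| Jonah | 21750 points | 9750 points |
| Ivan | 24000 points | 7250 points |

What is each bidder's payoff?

Bids in descending order: Jonah 9750 points; Ivan 7250 points; Dana 6500 points; Priya 2250 points.
Jonah has the top bid and wins; the price is the second-highest bid, 7250 points.
Jonah's payoff = 21750 points − 7250 points = 14500 points. All other bidders lose, so their payoff is 0.

Dana 0 points, Priya 0 points, Jonah 14500 points, Ivan 0 points.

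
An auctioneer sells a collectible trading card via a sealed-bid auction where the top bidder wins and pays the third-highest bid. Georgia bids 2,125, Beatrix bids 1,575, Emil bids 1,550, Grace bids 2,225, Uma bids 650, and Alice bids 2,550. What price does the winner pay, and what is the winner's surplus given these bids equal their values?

Bids in descending order: Alice 2,550, then Grace 2,225, then Georgia 2,125, then Beatrix 1,575, then Emil 1,550, then Uma 650.
Alice is the highest bidder, so Alice wins.
Under the third-price rule, the price is the third-highest bid: 2,125.
Surplus = 2,550 − 2,125 = 425.

The winner pays 2,125 for a surplus of 425.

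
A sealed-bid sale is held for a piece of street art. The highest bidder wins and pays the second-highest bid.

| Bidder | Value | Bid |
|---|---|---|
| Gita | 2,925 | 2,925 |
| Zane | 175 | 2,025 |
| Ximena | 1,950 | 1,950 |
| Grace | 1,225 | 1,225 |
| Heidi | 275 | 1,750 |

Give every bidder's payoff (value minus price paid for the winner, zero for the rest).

Ranking the bids: Gita 2,925 > Zane 2,025 > Ximena 1,950 > Heidi 1,750 > Grace 1,225.
Gita has the top bid and wins; the price is the second-highest bid, 2,025.
Gita's payoff = 2,925 − 2,025 = 900. All other bidders lose, so their payoff is 0.

Payoffs: Gita 900, Zane 0, Ximena 0, Grace 0, Heidi 0.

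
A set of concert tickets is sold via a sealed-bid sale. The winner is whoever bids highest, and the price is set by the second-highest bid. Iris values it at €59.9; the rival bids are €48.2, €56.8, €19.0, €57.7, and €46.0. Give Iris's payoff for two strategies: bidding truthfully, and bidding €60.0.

The highest competing bid is €57.7.
Bidding truthfully at €59.9: Iris has the top bid, wins, and pays the second-highest bid €57.7. Payoff = €59.9 − €57.7 = €2.2.
Bidding €60.0: Iris has the top bid, wins, and pays the second-highest bid €57.7. Payoff = €59.9 − €57.7 = €2.2.
The bid only affects whether you win, not the price — here both bids land on the same side of the top rival bid, so the deviation is payoff-neutral.

(a) €2.2  (b) €2.2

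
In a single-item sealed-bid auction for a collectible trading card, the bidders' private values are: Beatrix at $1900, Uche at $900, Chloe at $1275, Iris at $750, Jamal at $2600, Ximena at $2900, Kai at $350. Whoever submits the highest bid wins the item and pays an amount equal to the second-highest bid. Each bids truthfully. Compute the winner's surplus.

Surplus = $300.

Sorted high to low: Ximena $2900, then Jamal $2600, then Beatrix $1900, then Chloe $1275, then Uche $900, then Iris $750, then Kai $350.
Ximena wins with the top bid and pays the second-highest, $2600.
Surplus = $2900 − $2600 = $300.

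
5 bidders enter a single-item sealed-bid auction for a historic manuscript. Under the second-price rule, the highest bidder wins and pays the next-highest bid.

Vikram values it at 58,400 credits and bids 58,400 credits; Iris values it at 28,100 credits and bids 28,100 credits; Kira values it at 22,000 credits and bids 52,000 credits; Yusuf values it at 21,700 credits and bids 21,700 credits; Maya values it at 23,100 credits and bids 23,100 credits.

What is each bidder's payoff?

Ordered from highest: Vikram 58,400 credits > Kira 52,000 credits > Iris 28,100 credits > Maya 23,100 credits > Yusuf 21,700 credits.
Vikram has the top bid and wins; the price is the second-highest bid, 52,000 credits.
Vikram's payoff = 58,400 credits − 52,000 credits = 6,400 credits. All other bidders lose, so their payoff is 0.

Payoffs: Vikram 6,400 credits, Iris 0 credits, Kira 0 credits, Yusuf 0 credits, Maya 0 credits.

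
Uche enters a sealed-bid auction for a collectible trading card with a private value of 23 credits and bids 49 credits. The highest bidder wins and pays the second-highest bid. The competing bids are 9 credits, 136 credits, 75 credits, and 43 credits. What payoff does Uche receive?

Uche's payoff: 0 credits.

Highest competing bid: 136 credits.
Uche's bid 49 credits is not the highest, so Uche loses, pays nothing, and earns zero payoff.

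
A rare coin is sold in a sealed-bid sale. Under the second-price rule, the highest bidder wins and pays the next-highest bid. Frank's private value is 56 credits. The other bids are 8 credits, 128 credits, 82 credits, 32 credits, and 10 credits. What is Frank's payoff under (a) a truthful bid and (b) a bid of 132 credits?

(a) 0 credits  (b) -72 credits

The highest competing bid is 128 credits.
Bidding truthfully at 56 credits: the top bid is 128 credits (a rival), so Frank loses. Payoff = 0 credits.
Bidding 132 credits: Frank has the top bid, wins, and pays the second-highest bid 128 credits. Payoff = 56 credits − 128 credits = -72 credits.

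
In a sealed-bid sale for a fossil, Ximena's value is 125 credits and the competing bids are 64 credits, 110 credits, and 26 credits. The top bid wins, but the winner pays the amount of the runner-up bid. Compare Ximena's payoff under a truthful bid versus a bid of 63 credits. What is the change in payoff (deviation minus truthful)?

The highest competing bid is 110 credits.
Bidding truthfully at 125 credits: Ximena has the top bid, wins, and pays the second-highest bid 110 credits. Payoff = 125 credits − 110 credits = 15 credits.
Bidding 63 credits: the top bid is 110 credits (a rival), so Ximena loses. Payoff = 0 credits.
Change = 0 credits − 15 credits = -15 credits.

Payoff change: -15 credits.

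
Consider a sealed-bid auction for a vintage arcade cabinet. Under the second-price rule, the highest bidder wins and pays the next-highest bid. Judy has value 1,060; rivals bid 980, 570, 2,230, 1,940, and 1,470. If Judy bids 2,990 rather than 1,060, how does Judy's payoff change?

The highest competing bid is 2,230.
Bidding truthfully at 1,060: the top bid is 2,230 (a rival), so Judy loses. Payoff = 0.
Bidding 2,990: Judy has the top bid, wins, and pays the second-highest bid 2,230. Payoff = 1,060 − 2,230 = -1,170.
Change = -1,170 − 0 = -1,170.

-1,170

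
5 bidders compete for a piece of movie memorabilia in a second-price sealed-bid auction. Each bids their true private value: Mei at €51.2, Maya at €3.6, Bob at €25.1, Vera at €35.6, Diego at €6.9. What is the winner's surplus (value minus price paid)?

Ordered from highest: Mei €51.2 > Vera €35.6 > Bob €25.1 > Diego €6.9 > Maya €3.6.
Mei wins with the top bid and pays the second-highest, €35.6.
Surplus = €51.2 − €35.6 = €15.6.

Surplus = €15.6.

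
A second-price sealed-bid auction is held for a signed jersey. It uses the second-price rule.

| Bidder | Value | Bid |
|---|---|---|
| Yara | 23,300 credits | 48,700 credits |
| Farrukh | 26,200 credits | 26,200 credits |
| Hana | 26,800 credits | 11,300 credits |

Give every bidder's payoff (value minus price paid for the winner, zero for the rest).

Sorted high to low: Yara 48,700 credits; Farrukh 26,200 credits; Hana 11,300 credits.
Yara has the top bid and wins; the price is the second-highest bid, 26,200 credits.
Yara's payoff = 23,300 credits − 26,200 credits = -2,900 credits. All other bidders lose, so their payoff is 0.

Payoffs: Yara -2,900 credits, Farrukh 0 credits, Hana 0 credits.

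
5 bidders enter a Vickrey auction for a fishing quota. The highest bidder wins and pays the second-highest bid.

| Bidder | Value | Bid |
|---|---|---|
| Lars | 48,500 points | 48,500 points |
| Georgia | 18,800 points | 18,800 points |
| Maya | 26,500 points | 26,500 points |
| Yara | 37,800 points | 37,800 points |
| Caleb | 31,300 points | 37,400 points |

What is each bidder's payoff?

Ordered from highest: Lars 48,500 points, then Yara 37,800 points, then Caleb 37,400 points, then Maya 26,500 points, then Georgia 18,800 points.
Lars has the top bid and wins; the price is the second-highest bid, 37,800 points.
Lars's payoff = 48,500 points − 37,800 points = 10,700 points. All other bidders lose, so their payoff is 0.

Payoffs: Lars 10,700 points, Georgia 0 points, Maya 0 points, Yara 0 points, Caleb 0 points.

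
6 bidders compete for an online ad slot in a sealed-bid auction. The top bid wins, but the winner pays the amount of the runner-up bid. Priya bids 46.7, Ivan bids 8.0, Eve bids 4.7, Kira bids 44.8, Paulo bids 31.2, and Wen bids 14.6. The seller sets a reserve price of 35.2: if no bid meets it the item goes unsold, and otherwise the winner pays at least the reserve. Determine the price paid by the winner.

Price paid: 44.8.

Ordered from highest: Priya 46.7 > Kira 44.8 > Paulo 31.2 > Wen 14.6 > Ivan 8.0 > Eve 4.7.
Priya has the highest bid, so Priya wins.
The second-highest bid is 44.8, which exceeds the reserve, so that sets the price.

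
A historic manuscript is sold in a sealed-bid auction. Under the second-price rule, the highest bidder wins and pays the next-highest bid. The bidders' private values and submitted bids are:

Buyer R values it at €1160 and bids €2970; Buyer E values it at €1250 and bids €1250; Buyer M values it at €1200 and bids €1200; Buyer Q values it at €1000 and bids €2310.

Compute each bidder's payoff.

Buyer R -€1150, Buyer E €0, Buyer M €0, Buyer Q €0.

Ranking the bids: Buyer R €2970; Buyer Q €2310; Buyer E €1250; Buyer M €1200.
Buyer R has the top bid and wins; the price is the second-highest bid, €2310.
Buyer R's payoff = €1160 − €2310 = -€1150. All other bidders lose, so their payoff is 0.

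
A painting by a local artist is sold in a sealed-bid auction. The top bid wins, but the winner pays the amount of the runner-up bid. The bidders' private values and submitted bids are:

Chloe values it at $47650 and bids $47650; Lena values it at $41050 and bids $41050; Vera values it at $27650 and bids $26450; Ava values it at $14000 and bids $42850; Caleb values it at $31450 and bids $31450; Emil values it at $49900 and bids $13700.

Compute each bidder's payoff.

Payoffs: Chloe $4800, Lena $0, Vera $0, Ava $0, Caleb $0, Emil $0.

Sorted high to low: Chloe $47650 > Ava $42850 > Lena $41050 > Caleb $31450 > Vera $26450 > Emil $13700.
Chloe has the top bid and wins; the price is the second-highest bid, $42850.
Chloe's payoff = $47650 − $42850 = $4800. All other bidders lose, so their payoff is 0.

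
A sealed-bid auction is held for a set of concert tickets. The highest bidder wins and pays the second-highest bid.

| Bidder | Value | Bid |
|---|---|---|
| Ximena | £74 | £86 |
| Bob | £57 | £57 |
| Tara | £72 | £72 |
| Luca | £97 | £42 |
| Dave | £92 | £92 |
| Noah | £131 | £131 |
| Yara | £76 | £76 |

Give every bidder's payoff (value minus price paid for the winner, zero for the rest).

Ximena £0, Bob £0, Tara £0, Luca £0, Dave £0, Noah £39, Yara £0.

Bids in descending order: Noah £131 > Dave £92 > Ximena £86 > Yara £76 > Tara £72 > Bob £57 > Luca £42.
Noah has the top bid and wins; the price is the second-highest bid, £92.
Noah's payoff = £131 − £92 = £39. All other bidders lose, so their payoff is 0.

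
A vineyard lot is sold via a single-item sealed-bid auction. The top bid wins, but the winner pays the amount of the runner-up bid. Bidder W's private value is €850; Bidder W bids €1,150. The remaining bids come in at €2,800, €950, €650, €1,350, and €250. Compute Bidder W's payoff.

Highest competing bid: €2,800.
Bidder W's bid €1,150 is not the highest, so Bidder W loses, pays nothing, and earns zero payoff.

Bidder W's payoff: €0.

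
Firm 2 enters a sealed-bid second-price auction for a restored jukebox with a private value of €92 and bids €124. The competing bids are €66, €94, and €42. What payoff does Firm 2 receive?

Highest competing bid: €94.
Firm 2's bid €124 is the highest overall, so Firm 2 wins and pays the second-highest bid, €94.
Payoff = value − price = €92 − €94 = -€2.
Overbidding won the item at a price above value — truthful bidding would have avoided this loss.

The bidder's payoff: -€2.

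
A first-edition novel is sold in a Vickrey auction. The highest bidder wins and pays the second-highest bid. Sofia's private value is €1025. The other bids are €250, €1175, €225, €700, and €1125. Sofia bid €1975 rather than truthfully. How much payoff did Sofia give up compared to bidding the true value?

Regret: €150.

The highest competing bid is €1175.
Bidding truthfully at €1025: the top bid is €1175 (a rival), so Sofia loses. Payoff = €0.
Bidding €1975: Sofia has the top bid, wins, and pays the second-highest bid €1175. Payoff = €1025 − €1175 = -€150.
Regret = truthful payoff − actual payoff = €0 − -€150 = €150.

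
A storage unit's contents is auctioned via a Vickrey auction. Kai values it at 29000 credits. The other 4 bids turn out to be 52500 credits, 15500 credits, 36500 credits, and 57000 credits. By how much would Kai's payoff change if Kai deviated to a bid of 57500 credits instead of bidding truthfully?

-28000 credits

The highest competing bid is 57000 credits.
Bidding truthfully at 29000 credits: the top bid is 57000 credits (a rival), so Kai loses. Payoff = 0 credits.
Bidding 57500 credits: Kai has the top bid, wins, and pays the second-highest bid 57000 credits. Payoff = 29000 credits − 57000 credits = -28000 credits.
Change = -28000 credits − 0 credits = -28000 credits.
This is the dominant-strategy logic: truthful bidding weakly beats any alternative.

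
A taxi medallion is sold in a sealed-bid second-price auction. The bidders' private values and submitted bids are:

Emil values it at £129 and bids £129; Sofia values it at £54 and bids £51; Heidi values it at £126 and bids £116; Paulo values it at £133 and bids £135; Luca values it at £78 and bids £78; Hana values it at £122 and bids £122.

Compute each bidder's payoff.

Payoffs: Emil £0, Sofia £0, Heidi £0, Paulo £4, Luca £0, Hana £0.

Bids in descending order: Paulo £135 > Emil £129 > Hana £122 > Heidi £116 > Luca £78 > Sofia £51.
Paulo has the top bid and wins; the price is the second-highest bid, £129.
Paulo's payoff = £133 − £129 = £4. All other bidders lose, so their payoff is 0.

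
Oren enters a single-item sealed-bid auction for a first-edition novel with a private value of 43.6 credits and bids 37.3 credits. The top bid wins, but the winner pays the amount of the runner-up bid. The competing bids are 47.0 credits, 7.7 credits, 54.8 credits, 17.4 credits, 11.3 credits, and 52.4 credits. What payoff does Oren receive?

0.0 credits

Highest competing bid: 54.8 credits.
Oren's bid 37.3 credits is not the highest, so Oren loses, pays nothing, and earns zero payoff.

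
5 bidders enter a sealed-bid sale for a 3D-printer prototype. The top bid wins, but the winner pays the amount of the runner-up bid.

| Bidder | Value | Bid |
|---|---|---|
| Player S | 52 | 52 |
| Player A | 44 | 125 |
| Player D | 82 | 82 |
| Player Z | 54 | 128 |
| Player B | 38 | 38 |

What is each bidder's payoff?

Payoffs: Player S 0, Player A 0, Player D 0, Player Z -71, Player B 0.

Ranking the bids: Player Z 128 > Player A 125 > Player D 82 > Player S 52 > Player B 38.
Player Z has the top bid and wins; the price is the second-highest bid, 125.
Player Z's payoff = 54 − 125 = -71. All other bidders lose, so their payoff is 0.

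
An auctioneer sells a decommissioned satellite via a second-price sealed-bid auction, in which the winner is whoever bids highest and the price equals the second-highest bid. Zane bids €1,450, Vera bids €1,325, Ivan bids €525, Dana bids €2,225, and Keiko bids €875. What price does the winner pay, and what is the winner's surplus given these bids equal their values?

The winner pays €1,450 for a surplus of €775.

Ranking the bids: Dana €2,225; Zane €1,450; Vera €1,325; Keiko €875; Ivan €525.
Dana is the highest bidder, so Dana wins.
Under the second-price rule, the price is the second-highest bid: €1,450.
Surplus = €2,225 − €1,450 = €775.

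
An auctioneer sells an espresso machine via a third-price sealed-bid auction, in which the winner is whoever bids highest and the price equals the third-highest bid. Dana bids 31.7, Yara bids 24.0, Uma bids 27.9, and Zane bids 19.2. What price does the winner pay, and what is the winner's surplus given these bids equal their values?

Bids in descending order: Dana 31.7 > Uma 27.9 > Yara 24.0 > Zane 19.2.
Dana is the highest bidder, so Dana wins.
Under the third-price rule, the price is the third-highest bid: 24.0.
Surplus = 31.7 − 24.0 = 7.7.

Price 24.0; surplus 7.7.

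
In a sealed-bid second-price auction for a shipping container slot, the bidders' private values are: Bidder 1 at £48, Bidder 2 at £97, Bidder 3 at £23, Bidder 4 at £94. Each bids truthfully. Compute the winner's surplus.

Winner's surplus: £3.

Bids in descending order: Bidder 2 £97, then Bidder 4 £94, then Bidder 1 £48, then Bidder 3 £23.
Bidder 2 wins with the top bid and pays the second-highest, £94.
Surplus = £97 − £94 = £3.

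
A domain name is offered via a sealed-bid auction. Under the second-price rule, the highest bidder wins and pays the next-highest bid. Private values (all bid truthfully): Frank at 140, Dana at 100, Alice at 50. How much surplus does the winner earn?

Ordered from highest: Frank 140, then Dana 100, then Alice 50.
Frank wins with the top bid and pays the second-highest, 100.
Surplus = 140 − 100 = 40.

40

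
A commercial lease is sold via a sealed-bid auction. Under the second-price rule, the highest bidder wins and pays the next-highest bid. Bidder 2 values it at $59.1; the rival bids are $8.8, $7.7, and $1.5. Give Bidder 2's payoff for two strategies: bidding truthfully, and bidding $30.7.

The highest competing bid is $8.8.
Bidding truthfully at $59.1: Bidder 2 has the top bid, wins, and pays the second-highest bid $8.8. Payoff = $59.1 − $8.8 = $50.3.
Bidding $30.7: Bidder 2 has the top bid, wins, and pays the second-highest bid $8.8. Payoff = $59.1 − $8.8 = $50.3.
The bid only affects whether you win, not the price — here both bids land on the same side of the top rival bid, so the deviation is payoff-neutral.

Truthful: $50.3; alternative: $50.3.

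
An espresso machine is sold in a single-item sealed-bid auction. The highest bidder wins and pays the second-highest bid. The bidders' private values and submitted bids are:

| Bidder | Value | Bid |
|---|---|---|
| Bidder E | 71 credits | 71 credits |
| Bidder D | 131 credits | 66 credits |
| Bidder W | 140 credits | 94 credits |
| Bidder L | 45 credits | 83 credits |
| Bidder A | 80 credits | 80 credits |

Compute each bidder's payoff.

Bids in descending order: Bidder W 94 credits, then Bidder L 83 credits, then Bidder A 80 credits, then Bidder E 71 credits, then Bidder D 66 credits.
Bidder W has the top bid and wins; the price is the second-highest bid, 83 credits.
Bidder W's payoff = 140 credits − 83 credits = 57 credits. All other bidders lose, so their payoff is 0.

Bidder E 0 credits, Bidder D 0 credits, Bidder W 57 credits, Bidder L 0 credits, Bidder A 0 credits.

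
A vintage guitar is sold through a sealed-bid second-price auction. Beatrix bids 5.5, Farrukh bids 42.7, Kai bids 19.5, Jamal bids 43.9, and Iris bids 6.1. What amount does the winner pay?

The winner pays 42.7.

Bids in descending order: Jamal 43.9, then Farrukh 42.7, then Kai 19.5, then Iris 6.1, then Beatrix 5.5.
Jamal has the highest bid, so Jamal wins.
The second-highest bid is 42.7, so that is what Jamal pays.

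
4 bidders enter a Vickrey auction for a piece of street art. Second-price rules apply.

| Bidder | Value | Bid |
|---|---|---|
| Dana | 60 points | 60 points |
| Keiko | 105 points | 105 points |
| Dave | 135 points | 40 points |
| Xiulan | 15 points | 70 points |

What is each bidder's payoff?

Dana 0 points, Keiko 35 points, Dave 0 points, Xiulan 0 points.

Ordered from highest: Keiko 105 points; Xiulan 70 points; Dana 60 points; Dave 40 points.
Keiko has the top bid and wins; the price is the second-highest bid, 70 points.
Keiko's payoff = 105 points − 70 points = 35 points. All other bidders lose, so their payoff is 0.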